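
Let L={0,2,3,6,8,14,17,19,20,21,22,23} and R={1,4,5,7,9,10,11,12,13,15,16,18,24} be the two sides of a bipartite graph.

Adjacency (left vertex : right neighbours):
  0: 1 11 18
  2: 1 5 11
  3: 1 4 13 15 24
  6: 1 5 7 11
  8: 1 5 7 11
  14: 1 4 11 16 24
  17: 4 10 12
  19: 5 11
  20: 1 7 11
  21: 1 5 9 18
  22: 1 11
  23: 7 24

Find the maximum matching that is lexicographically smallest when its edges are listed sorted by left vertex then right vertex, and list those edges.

Lex-smallest maximum matching: {(0,18), (2,1), (3,4), (6,5), (8,7), (14,16), (17,10), (19,11), (21,9), (23,24)}

|M| = 10 (so the lex-smallest maximum matching has 10 edges)
process left vertices in ascending order; for each, take the smallest-labelled available neighbour that still permits 10 edges overall, or leave it unmatched if none does
lex-smallest matching: {0-18, 2-1, 3-4, 6-5, 8-7, 14-16, 17-10, 19-11, 21-9, 23-24}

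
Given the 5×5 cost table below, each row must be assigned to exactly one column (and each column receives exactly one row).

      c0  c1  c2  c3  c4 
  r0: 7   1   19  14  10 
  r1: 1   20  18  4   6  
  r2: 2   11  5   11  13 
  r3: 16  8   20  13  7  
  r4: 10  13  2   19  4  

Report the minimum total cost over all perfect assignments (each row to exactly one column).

optimal assignment: row0→col1 (cost 1), row1→col3 (cost 4), row2→col0 (cost 2), row3→col4 (cost 7), row4→col2 (cost 2)
total = 1 + 4 + 2 + 7 + 2 = 16

Minimum assignment cost: 16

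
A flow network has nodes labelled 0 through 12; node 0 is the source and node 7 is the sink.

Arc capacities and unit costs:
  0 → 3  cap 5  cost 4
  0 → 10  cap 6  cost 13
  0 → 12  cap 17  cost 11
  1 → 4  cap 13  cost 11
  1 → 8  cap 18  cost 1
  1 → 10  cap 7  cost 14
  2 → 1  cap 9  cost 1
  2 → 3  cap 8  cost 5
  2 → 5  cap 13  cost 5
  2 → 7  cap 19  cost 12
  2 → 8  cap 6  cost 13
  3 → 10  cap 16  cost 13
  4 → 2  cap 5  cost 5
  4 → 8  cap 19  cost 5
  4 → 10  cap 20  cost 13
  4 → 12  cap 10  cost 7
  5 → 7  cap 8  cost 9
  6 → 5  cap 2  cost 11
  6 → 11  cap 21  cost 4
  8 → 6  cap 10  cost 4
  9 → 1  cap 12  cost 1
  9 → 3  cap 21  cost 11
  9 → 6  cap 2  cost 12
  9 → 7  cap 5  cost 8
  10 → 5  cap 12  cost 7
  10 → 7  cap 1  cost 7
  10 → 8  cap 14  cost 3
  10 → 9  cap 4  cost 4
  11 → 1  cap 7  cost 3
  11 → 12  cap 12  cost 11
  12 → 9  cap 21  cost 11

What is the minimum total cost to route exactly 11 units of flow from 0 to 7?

Minimum cost for 11 units: 311

shortest-cost path #1: 0→10→7 push 1 @ unit cost 20 (adds 20)
shortest-cost path #2: 0→10→9→7 push 4 @ unit cost 25 (adds 100)
shortest-cost path #3: 0→10→5→7 push 1 @ unit cost 29 (adds 29)
shortest-cost path #4: 0→12→9→7 push 1 @ unit cost 30 (adds 30)
shortest-cost path #5: 0→3→10→5→7 push 4 @ unit cost 33 (adds 132)
total cost = 311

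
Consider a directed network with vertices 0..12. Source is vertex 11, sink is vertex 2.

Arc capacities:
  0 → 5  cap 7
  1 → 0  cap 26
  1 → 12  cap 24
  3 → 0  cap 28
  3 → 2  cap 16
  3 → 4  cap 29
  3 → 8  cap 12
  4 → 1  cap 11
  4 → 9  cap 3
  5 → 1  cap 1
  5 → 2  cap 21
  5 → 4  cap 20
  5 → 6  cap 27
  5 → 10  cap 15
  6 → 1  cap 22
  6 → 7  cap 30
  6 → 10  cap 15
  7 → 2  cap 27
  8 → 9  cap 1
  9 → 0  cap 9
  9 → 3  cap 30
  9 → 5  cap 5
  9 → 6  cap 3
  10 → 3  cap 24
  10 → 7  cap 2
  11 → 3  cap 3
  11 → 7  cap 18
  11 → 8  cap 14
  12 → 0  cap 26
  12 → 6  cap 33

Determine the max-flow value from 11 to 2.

Maximum flow value: 22

augment #1: 11→3→2 bottleneck 3, total now 3
augment #2: 11→7→2 bottleneck 18, total now 21
augment #3: 11→8→9→3→2 bottleneck 1, total now 22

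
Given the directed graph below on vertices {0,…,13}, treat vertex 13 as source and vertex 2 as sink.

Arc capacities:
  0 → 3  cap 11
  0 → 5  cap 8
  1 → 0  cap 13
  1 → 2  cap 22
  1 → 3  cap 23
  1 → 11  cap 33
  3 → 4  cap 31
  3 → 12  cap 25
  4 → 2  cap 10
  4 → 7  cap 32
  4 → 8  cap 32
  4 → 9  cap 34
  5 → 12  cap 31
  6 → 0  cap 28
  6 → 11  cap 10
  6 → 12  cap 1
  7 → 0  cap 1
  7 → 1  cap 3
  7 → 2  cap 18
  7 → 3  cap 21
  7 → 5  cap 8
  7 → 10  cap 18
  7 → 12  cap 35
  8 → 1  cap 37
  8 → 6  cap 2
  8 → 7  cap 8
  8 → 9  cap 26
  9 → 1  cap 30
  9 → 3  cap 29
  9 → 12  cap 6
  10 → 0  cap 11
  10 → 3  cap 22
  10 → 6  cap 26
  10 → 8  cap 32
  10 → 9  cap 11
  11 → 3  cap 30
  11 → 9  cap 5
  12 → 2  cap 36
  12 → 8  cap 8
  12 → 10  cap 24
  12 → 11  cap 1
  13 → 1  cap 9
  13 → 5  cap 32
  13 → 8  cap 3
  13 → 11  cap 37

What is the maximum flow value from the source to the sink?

Maximum flow value: 78

augment #1: 13→1→2 bottleneck 9, total now 9
augment #2: 13→5→12→2 bottleneck 31, total now 40
augment #3: 13→8→1→2 bottleneck 3, total now 43
augment #4: 13→11→3→4→2 bottleneck 10, total now 53
augment #5: 13→11→3→12→2 bottleneck 5, total now 58
augment #6: 13→11→9→1→2 bottleneck 5, total now 63
augment #7: 13→11→3→4→7→2 bottleneck 15, total now 78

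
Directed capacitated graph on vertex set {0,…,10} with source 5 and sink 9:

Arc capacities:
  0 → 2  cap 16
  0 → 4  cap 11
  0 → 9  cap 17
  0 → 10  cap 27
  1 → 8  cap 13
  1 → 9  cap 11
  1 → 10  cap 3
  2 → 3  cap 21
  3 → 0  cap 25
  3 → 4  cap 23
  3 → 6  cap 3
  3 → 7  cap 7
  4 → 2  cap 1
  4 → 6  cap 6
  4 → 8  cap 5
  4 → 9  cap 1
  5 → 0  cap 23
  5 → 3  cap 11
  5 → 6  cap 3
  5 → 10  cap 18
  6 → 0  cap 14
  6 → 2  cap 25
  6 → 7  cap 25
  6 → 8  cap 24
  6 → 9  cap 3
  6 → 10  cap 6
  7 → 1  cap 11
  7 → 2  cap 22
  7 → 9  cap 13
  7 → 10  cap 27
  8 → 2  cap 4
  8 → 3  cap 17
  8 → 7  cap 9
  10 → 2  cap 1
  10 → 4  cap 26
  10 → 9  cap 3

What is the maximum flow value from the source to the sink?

Maximum flow value: 45

augment #1: 5→0→9 bottleneck 17, total now 17
augment #2: 5→6→9 bottleneck 3, total now 20
augment #3: 5→10→9 bottleneck 3, total now 23
augment #4: 5→0→4→9 bottleneck 1, total now 24
augment #5: 5→3→7→9 bottleneck 7, total now 31
augment #6: 5→3→6→7→9 bottleneck 3, total now 34
augment #7: 5→0→4→6→7→9 bottleneck 3, total now 37
augment #8: 5→0→4→6→7→1→9 bottleneck 2, total now 39
augment #9: 5→3→4→6→7→1→9 bottleneck 1, total now 40
augment #10: 5→10→4→8→7→1→9 bottleneck 5, total now 45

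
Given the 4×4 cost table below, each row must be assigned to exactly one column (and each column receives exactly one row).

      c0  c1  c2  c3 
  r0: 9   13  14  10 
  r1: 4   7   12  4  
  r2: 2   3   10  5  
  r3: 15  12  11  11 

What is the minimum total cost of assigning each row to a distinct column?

Minimum assignment cost: 27

optimal assignment: row0→col0 (cost 9), row1→col3 (cost 4), row2→col1 (cost 3), row3→col2 (cost 11)
total = 9 + 4 + 3 + 11 = 27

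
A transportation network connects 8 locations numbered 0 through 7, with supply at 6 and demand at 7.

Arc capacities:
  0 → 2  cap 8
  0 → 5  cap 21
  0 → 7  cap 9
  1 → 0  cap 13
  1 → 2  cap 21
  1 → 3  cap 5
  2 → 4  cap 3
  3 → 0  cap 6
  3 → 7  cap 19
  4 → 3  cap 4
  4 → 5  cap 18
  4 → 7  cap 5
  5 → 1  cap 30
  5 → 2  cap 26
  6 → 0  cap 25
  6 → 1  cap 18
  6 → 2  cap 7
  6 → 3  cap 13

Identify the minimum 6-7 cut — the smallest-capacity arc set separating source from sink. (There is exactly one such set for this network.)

augment #1: 6→0→7 push 9
augment #2: 6→3→7 push 13
augment #3: 6→1→3→7 push 5
augment #4: 6→2→4→7 push 3
max flow = 30; residual-reachable set from 6 gives S-side
cut edges (S→T): {(0,7), (1,3), (2,4), (6,3)} total cap 30

Min-cut arcs: {(0,7), (1,3), (2,4), (6,3)} (total capacity 30)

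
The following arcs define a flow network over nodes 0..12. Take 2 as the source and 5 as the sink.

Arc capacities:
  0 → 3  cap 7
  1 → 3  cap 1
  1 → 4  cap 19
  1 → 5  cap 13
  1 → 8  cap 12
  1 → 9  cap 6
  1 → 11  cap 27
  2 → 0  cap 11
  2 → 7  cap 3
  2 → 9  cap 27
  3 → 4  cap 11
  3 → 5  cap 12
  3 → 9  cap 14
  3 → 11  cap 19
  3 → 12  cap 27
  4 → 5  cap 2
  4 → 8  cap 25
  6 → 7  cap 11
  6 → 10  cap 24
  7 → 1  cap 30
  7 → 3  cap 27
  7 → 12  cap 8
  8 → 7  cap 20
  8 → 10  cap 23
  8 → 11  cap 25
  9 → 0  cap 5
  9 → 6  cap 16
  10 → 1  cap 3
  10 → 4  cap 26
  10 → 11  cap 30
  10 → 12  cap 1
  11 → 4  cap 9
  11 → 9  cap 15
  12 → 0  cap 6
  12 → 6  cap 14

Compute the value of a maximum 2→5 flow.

Maximum flow value: 26

augment #1: 2→0→3→5 bottleneck 7, total now 7
augment #2: 2→7→1→5 bottleneck 3, total now 10
augment #3: 2→9→6→7→1→5 bottleneck 10, total now 20
augment #4: 2→9→6→7→3→5 bottleneck 1, total now 21
augment #5: 2→9→6→10→4→5 bottleneck 2, total now 23
augment #6: 2→9→6→10→1→3→5 bottleneck 1, total now 24
augment #7: 2→9→6→10→1→7→3→5 bottleneck 2, total now 26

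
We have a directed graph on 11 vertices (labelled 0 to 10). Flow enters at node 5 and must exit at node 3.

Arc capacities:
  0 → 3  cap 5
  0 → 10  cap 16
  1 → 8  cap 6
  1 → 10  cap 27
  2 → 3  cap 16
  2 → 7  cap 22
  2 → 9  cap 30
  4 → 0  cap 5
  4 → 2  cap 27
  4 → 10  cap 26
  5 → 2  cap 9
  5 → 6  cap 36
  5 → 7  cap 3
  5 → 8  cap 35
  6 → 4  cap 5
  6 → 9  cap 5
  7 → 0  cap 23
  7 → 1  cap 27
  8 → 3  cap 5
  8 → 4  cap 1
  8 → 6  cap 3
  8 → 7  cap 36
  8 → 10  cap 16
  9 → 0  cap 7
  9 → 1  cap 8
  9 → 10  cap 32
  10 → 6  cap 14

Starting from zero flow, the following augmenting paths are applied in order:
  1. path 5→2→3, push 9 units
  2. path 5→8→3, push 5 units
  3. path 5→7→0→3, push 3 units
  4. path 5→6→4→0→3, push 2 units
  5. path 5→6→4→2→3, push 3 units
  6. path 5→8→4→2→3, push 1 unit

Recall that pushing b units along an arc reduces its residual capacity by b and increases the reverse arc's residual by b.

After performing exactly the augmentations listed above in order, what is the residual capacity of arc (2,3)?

after path 1 (5→2→3, push 9): res(2,3)=7
after path 2 (5→8→3, push 5): res(2,3)=7
after path 3 (5→7→0→3, push 3): res(2,3)=7
after path 4 (5→6→4→0→3, push 2): res(2,3)=7
after path 5 (5→6→4→2→3, push 3): res(2,3)=4
after path 6 (5→8→4→2→3, push 1): res(2,3)=3

Residual capacity of (2,3): 3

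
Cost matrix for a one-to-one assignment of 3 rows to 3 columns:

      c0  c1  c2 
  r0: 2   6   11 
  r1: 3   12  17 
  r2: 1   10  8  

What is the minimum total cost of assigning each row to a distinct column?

Minimum assignment cost: 17

optimal assignment: row0→col1 (cost 6), row1→col0 (cost 3), row2→col2 (cost 8)
total = 6 + 3 + 8 = 17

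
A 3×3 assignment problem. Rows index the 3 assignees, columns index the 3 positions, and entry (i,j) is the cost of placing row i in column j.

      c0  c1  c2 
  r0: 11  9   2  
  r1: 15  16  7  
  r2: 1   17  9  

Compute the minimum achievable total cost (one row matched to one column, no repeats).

Minimum assignment cost: 17

optimal assignment: row0→col1 (cost 9), row1→col2 (cost 7), row2→col0 (cost 1)
total = 9 + 7 + 1 = 17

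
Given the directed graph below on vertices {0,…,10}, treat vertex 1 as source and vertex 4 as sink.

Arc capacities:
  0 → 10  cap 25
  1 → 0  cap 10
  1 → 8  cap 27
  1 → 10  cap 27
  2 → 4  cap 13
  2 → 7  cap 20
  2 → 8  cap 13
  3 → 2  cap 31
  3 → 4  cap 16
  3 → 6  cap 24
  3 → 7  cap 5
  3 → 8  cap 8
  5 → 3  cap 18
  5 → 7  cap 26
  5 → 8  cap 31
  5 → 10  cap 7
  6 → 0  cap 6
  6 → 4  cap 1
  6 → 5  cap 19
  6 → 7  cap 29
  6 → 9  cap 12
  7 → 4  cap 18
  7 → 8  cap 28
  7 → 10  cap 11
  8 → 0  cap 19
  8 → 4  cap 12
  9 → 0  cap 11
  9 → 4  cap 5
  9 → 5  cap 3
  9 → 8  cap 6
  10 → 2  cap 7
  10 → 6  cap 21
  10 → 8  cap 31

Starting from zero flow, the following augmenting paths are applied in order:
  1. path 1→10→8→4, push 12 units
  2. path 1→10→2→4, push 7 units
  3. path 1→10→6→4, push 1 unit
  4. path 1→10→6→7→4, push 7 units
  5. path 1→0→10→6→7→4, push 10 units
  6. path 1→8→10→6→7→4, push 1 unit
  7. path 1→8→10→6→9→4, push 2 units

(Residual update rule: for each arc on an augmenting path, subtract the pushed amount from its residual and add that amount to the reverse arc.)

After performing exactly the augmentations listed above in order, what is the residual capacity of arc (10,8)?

Residual capacity of (10,8): 22

after path 1 (1→10→8→4, push 12): res(10,8)=19
after path 2 (1→10→2→4, push 7): res(10,8)=19
after path 3 (1→10→6→4, push 1): res(10,8)=19
after path 4 (1→10→6→7→4, push 7): res(10,8)=19
after path 5 (1→0→10→6→7→4, push 10): res(10,8)=19
after path 6 (1→8→10→6→7→4, push 1): res(10,8)=20
after path 7 (1→8→10→6→9→4, push 2): res(10,8)=22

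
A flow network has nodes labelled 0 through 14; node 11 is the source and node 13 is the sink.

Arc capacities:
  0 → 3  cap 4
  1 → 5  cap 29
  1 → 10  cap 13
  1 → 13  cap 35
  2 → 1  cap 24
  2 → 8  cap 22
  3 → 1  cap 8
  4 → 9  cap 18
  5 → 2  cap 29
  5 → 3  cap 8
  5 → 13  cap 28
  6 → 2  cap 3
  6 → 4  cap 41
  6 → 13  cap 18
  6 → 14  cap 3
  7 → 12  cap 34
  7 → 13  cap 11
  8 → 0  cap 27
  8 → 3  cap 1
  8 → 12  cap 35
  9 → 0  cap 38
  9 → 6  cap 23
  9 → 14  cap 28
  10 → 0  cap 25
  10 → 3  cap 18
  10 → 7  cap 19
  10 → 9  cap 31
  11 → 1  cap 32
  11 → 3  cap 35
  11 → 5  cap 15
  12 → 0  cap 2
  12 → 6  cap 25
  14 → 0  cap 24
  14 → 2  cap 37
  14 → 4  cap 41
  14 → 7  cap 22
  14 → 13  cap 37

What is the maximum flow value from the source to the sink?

Maximum flow value: 55

augment #1: 11→1→13 bottleneck 32, total now 32
augment #2: 11→5→13 bottleneck 15, total now 47
augment #3: 11→3→1→13 bottleneck 3, total now 50
augment #4: 11→3→1→5→13 bottleneck 5, total now 55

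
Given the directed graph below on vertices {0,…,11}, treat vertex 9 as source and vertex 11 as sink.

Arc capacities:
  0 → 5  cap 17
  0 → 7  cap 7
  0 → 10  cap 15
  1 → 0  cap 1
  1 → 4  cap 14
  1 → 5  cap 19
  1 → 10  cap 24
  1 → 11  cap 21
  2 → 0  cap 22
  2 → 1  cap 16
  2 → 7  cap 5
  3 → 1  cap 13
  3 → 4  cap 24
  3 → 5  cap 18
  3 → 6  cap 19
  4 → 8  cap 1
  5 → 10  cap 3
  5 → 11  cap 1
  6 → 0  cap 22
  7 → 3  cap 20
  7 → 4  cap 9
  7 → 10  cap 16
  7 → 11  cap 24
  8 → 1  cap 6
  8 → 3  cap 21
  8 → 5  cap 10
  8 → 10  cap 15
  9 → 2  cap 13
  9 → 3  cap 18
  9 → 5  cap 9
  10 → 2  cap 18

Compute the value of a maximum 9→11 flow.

Maximum flow value: 34

augment #1: 9→5→11 bottleneck 1, total now 1
augment #2: 9→2→1→11 bottleneck 13, total now 14
augment #3: 9→3→1→11 bottleneck 8, total now 22
augment #4: 9→3→1→0→7→11 bottleneck 1, total now 23
augment #5: 9→3→1→2→7→11 bottleneck 4, total now 27
augment #6: 9→3→6→0→7→11 bottleneck 5, total now 32
augment #7: 9→5→10→2→7→11 bottleneck 1, total now 33
augment #8: 9→5→10→2→0→7→11 bottleneck 1, total now 34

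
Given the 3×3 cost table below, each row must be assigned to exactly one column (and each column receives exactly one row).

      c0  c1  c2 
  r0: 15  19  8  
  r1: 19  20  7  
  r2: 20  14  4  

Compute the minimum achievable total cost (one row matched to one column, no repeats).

optimal assignment: row0→col0 (cost 15), row1→col2 (cost 7), row2→col1 (cost 14)
total = 15 + 7 + 14 = 36

Minimum assignment cost: 36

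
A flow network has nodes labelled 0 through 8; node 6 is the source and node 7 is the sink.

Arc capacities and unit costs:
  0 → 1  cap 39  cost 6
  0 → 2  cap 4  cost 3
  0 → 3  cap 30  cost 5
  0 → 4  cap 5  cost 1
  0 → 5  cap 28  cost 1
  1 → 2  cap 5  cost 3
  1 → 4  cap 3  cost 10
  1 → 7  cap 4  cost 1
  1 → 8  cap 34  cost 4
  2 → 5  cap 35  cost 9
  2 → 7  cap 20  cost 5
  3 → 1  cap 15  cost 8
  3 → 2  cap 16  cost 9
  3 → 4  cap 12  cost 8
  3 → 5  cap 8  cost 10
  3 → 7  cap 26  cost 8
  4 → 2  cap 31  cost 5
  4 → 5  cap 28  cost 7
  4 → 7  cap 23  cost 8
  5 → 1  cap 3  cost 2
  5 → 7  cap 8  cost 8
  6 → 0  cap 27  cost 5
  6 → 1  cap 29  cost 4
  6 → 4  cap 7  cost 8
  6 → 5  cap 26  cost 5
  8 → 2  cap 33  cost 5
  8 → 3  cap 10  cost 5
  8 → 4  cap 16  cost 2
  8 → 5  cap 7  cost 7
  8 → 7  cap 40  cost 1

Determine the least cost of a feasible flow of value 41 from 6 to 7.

Minimum cost for 41 units: 398

shortest-cost path #1: 6→1→7 push 4 @ unit cost 5 (adds 20)
shortest-cost path #2: 6→1→8→7 push 25 @ unit cost 9 (adds 225)
shortest-cost path #3: 6→5→1→8→7 push 3 @ unit cost 12 (adds 36)
shortest-cost path #4: 6→0→2→7 push 4 @ unit cost 13 (adds 52)
shortest-cost path #5: 6→5→7 push 5 @ unit cost 13 (adds 65)
total cost = 398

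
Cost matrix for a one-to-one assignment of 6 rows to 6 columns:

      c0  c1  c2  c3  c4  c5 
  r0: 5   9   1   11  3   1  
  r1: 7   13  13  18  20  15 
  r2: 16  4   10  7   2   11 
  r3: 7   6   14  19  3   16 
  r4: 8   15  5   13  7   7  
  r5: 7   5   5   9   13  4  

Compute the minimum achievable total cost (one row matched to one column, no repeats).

Minimum assignment cost: 28

optimal assignment: row0→col5 (cost 1), row1→col0 (cost 7), row2→col3 (cost 7), row3→col4 (cost 3), row4→col2 (cost 5), row5→col1 (cost 5)
total = 1 + 7 + 7 + 3 + 5 + 5 = 28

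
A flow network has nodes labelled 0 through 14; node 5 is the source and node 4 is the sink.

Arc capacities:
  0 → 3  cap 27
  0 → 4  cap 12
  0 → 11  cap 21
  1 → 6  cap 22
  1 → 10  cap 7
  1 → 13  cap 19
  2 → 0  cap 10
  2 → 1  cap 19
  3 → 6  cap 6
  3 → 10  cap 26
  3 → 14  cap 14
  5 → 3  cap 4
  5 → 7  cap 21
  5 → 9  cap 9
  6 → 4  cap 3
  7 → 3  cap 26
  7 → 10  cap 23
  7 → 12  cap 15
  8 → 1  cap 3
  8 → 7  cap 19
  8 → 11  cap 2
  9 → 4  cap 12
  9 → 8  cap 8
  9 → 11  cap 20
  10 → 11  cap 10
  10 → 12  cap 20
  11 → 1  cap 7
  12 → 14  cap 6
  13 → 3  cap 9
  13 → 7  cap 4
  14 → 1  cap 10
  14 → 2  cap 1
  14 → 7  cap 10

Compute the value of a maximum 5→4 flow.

Maximum flow value: 13

augment #1: 5→9→4 bottleneck 9, total now 9
augment #2: 5→3→6→4 bottleneck 3, total now 12
augment #3: 5→3→14→2→0→4 bottleneck 1, total now 13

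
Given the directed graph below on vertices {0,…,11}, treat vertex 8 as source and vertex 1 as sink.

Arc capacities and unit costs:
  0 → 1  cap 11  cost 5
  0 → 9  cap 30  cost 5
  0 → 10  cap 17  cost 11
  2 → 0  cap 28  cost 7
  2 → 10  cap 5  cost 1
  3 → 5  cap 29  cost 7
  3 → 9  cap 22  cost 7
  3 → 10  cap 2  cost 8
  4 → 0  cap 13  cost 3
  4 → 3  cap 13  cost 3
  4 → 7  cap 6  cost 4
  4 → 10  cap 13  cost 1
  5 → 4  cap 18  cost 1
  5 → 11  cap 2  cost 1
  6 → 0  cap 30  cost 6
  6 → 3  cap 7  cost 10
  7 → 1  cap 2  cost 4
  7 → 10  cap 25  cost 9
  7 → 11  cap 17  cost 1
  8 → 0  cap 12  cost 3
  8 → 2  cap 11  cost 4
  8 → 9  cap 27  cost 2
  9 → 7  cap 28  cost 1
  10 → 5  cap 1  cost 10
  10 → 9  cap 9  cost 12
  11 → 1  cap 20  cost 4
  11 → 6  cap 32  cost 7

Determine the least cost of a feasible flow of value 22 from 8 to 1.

Minimum cost for 22 units: 174

shortest-cost path #1: 8→9→7→1 push 2 @ unit cost 7 (adds 14)
shortest-cost path #2: 8→0→1 push 11 @ unit cost 8 (adds 88)
shortest-cost path #3: 8→9→7→11→1 push 9 @ unit cost 8 (adds 72)
total cost = 174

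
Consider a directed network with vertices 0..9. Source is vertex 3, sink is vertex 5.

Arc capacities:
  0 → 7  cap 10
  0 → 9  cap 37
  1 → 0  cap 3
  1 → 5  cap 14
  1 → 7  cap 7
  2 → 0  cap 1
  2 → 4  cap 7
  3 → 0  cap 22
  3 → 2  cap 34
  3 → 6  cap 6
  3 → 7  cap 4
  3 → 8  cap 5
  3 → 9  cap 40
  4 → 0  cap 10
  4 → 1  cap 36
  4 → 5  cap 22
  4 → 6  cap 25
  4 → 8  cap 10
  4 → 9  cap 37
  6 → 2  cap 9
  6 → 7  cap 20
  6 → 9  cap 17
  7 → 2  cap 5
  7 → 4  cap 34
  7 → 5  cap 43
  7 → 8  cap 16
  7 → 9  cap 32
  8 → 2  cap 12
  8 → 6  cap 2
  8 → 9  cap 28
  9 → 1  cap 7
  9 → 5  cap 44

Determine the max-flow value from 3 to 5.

augment #1: 3→7→5 bottleneck 4, total now 4
augment #2: 3→9→5 bottleneck 40, total now 44
augment #3: 3→0→7→5 bottleneck 10, total now 54
augment #4: 3→0→9→5 bottleneck 4, total now 58
augment #5: 3→2→4→5 bottleneck 7, total now 65
augment #6: 3→6→7→5 bottleneck 6, total now 71
augment #7: 3→0→9→1→5 bottleneck 7, total now 78
augment #8: 3→8→6→7→5 bottleneck 2, total now 80

Maximum flow value: 80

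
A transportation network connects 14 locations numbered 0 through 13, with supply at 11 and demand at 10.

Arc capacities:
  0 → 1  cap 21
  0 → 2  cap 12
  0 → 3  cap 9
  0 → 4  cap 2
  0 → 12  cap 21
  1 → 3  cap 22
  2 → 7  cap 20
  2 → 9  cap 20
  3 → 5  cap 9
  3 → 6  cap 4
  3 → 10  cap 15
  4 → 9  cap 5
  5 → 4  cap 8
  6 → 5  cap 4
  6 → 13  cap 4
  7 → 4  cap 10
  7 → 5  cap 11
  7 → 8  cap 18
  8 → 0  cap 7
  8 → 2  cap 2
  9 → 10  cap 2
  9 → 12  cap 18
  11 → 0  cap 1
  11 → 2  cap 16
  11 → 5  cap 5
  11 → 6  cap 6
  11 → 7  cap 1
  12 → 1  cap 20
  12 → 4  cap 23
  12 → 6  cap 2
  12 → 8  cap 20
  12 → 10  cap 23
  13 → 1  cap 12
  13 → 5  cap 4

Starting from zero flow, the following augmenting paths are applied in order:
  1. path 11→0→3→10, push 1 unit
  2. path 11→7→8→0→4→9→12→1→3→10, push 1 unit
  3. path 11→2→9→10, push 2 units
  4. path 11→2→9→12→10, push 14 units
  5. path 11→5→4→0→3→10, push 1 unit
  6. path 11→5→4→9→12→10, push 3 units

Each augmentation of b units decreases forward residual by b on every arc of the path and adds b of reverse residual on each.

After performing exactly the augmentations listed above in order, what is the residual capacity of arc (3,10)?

after path 1 (11→0→3→10, push 1): res(3,10)=14
after path 2 (11→7→8→0→4→9→12→1→3→10, push 1): res(3,10)=13
after path 3 (11→2→9→10, push 2): res(3,10)=13
after path 4 (11→2→9→12→10, push 14): res(3,10)=13
after path 5 (11→5→4→0→3→10, push 1): res(3,10)=12
after path 6 (11→5→4→9→12→10, push 3): res(3,10)=12

Residual capacity of (3,10): 12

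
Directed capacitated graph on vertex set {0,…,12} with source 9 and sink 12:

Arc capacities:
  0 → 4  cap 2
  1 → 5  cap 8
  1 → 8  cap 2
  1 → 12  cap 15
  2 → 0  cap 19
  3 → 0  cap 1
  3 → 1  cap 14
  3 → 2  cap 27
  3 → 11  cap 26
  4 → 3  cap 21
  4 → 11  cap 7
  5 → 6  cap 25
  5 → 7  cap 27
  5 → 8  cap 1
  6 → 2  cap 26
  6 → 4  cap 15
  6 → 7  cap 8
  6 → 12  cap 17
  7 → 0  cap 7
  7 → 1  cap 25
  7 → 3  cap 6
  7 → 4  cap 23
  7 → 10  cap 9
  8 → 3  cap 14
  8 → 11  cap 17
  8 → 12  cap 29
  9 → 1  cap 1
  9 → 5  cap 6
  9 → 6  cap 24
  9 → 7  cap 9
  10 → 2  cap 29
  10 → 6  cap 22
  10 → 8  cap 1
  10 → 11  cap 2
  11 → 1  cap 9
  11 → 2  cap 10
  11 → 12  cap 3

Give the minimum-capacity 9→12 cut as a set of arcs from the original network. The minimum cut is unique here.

augment #1: 9→1→12 push 1
augment #2: 9→6→12 push 17
augment #3: 9→5→8→12 push 1
augment #4: 9→7→1→12 push 9
augment #5: 9→5→7→1→12 push 5
augment #6: 9→6→4→11→12 push 3
augment #7: 9→6→7→1→8→12 push 2
augment #8: 9→6→7→10→8→12 push 1
max flow = 39; residual-reachable set from 9 gives S-side
cut edges (S→T): {(1,8), (1,12), (5,8), (6,12), (10,8), (11,12)} total cap 39

Min-cut arcs: {(1,8), (1,12), (5,8), (6,12), (10,8), (11,12)} (total capacity 39)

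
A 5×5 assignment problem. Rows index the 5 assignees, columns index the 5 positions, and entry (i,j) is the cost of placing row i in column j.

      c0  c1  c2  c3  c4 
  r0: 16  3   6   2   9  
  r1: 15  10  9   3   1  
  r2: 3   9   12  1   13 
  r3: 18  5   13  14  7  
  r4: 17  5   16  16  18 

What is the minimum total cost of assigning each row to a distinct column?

Minimum assignment cost: 24

one of 2 optimal assignments: row0→col2 (cost 6), row1→col3 (cost 3), row2→col0 (cost 3), row3→col4 (cost 7), row4→col1 (cost 5)
total = 6 + 3 + 3 + 7 + 5 = 24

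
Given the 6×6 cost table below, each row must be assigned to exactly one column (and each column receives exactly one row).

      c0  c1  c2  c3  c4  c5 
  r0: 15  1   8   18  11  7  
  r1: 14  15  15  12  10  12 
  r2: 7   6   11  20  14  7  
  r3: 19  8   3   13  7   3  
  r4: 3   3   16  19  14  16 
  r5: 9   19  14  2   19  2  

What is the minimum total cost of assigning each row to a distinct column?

Minimum assignment cost: 26

optimal assignment: row0→col1 (cost 1), row1→col4 (cost 10), row2→col5 (cost 7), row3→col2 (cost 3), row4→col0 (cost 3), row5→col3 (cost 2)
total = 1 + 10 + 7 + 3 + 3 + 2 = 26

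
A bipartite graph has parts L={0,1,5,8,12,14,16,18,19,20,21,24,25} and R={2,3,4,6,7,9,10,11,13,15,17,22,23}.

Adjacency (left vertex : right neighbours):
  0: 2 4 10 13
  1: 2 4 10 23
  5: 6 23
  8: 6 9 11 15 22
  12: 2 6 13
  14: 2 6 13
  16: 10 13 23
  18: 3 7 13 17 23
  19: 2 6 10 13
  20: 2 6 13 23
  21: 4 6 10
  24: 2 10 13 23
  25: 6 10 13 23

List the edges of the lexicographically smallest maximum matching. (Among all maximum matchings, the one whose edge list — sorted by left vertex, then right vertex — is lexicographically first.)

Lex-smallest maximum matching: {(0,2), (1,4), (5,6), (8,9), (12,13), (16,10), (18,3), (20,23)}

|M| = 8 (so the lex-smallest maximum matching has 8 edges)
process left vertices in ascending order; for each, take the smallest-labelled available neighbour that still permits 8 edges overall, or leave it unmatched if none does
lex-smallest matching: {0-2, 1-4, 5-6, 8-9, 12-13, 16-10, 18-3, 20-23}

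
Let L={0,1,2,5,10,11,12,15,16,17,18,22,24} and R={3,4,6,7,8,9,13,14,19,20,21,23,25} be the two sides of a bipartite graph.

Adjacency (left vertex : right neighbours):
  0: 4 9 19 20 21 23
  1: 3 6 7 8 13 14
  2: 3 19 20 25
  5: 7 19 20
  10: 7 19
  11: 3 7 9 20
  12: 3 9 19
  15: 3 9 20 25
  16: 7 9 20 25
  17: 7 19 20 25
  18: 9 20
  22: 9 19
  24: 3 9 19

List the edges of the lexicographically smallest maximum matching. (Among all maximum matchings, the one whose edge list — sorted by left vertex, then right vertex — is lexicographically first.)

Lex-smallest maximum matching: {(0,4), (1,6), (2,3), (5,7), (10,19), (11,9), (15,20), (16,25)}

|M| = 8 (so the lex-smallest maximum matching has 8 edges)
process left vertices in ascending order; for each, take the smallest-labelled available neighbour that still permits 8 edges overall, or leave it unmatched if none does
lex-smallest matching: {0-4, 1-6, 2-3, 5-7, 10-19, 11-9, 15-20, 16-25}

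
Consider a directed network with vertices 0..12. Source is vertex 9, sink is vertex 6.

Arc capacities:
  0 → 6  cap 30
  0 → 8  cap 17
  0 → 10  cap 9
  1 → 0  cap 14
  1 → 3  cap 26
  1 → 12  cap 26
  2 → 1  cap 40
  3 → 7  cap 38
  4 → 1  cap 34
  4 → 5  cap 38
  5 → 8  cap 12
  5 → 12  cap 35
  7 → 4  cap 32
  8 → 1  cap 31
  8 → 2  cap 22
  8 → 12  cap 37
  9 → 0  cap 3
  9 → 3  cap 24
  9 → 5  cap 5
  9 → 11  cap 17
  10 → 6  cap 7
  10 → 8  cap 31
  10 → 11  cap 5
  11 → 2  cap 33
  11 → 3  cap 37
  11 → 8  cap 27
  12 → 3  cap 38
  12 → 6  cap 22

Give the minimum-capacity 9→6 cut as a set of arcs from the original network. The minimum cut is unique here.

Min-cut arcs: {(1,0), (9,0), (12,6)} (total capacity 39)

augment #1: 9→0→6 push 3
augment #2: 9→5→12→6 push 5
augment #3: 9→11→8→12→6 push 17
augment #4: 9→3→7→4→1→0→6 push 14
max flow = 39; residual-reachable set from 9 gives S-side
cut edges (S→T): {(1,0), (9,0), (12,6)} total cap 39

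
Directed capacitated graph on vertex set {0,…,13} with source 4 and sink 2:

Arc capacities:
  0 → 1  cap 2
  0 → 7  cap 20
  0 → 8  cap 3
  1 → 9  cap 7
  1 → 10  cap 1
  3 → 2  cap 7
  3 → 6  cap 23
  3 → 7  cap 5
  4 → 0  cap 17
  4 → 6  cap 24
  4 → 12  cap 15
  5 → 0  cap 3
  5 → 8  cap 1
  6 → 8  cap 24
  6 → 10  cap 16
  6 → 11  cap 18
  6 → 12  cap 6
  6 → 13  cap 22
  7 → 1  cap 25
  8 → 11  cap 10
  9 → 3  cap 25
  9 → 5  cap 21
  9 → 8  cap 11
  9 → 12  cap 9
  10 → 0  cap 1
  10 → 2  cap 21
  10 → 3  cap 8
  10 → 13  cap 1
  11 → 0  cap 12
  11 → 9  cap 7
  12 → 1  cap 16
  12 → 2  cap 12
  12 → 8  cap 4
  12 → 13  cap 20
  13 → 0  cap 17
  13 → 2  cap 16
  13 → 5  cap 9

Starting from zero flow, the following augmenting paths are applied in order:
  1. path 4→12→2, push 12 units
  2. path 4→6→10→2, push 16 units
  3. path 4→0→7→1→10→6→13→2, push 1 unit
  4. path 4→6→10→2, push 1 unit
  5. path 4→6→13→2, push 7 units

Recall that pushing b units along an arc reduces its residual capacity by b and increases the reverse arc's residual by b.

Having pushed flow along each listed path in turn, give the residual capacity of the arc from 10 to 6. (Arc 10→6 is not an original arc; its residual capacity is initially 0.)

Residual capacity of (10,6): 16

after path 1 (4→12→2, push 12): res(10,6)=0
after path 2 (4→6→10→2, push 16): res(10,6)=16
after path 3 (4→0→7→1→10→6→13→2, push 1): res(10,6)=15
after path 4 (4→6→10→2, push 1): res(10,6)=16
after path 5 (4→6→13→2, push 7): res(10,6)=16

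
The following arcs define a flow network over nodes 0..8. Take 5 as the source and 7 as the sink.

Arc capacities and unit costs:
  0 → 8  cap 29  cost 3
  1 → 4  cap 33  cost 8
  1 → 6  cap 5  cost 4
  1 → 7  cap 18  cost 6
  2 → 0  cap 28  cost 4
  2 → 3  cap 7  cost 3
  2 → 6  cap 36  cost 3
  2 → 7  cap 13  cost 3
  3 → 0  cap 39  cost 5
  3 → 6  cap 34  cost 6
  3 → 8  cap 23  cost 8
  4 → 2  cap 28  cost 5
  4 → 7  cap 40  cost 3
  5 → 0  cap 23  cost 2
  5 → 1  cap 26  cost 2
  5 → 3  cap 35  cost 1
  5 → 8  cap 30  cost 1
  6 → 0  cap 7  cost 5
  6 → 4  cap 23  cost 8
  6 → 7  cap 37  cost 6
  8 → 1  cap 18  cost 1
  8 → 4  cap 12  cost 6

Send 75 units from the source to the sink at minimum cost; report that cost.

Minimum cost for 75 units: 844

shortest-cost path #1: 5→1→7 push 18 @ unit cost 8 (adds 144)
shortest-cost path #2: 5→8→4→7 push 12 @ unit cost 10 (adds 120)
shortest-cost path #3: 5→1→6→7 push 5 @ unit cost 12 (adds 60)
shortest-cost path #4: 5→1→4→7 push 3 @ unit cost 13 (adds 39)
shortest-cost path #5: 5→8→1→4→7 push 18 @ unit cost 13 (adds 234)
shortest-cost path #6: 5→3→6→7 push 19 @ unit cost 13 (adds 247)
total cost = 844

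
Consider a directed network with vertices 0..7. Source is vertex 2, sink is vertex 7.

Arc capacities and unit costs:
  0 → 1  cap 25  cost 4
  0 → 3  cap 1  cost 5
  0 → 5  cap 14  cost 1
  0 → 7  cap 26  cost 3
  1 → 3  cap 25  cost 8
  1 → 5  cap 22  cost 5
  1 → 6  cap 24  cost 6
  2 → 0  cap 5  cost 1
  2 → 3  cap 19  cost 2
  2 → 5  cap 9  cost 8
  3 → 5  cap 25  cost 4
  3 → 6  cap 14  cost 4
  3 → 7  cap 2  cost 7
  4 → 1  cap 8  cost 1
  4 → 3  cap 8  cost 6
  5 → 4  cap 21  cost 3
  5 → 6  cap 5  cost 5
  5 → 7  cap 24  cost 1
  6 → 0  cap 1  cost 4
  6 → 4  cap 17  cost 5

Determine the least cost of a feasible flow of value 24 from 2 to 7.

Minimum cost for 24 units: 148

shortest-cost path #1: 2→0→5→7 push 5 @ unit cost 3 (adds 15)
shortest-cost path #2: 2→3→5→7 push 19 @ unit cost 7 (adds 133)
total cost = 148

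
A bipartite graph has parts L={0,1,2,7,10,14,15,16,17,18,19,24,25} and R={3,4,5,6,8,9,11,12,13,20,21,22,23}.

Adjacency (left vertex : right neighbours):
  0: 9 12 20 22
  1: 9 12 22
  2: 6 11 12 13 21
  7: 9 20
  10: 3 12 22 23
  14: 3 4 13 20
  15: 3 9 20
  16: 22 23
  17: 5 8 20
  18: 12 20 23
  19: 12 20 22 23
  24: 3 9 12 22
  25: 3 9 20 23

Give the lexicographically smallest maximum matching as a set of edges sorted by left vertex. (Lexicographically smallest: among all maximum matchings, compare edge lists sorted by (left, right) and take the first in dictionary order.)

|M| = 9 (so the lex-smallest maximum matching has 9 edges)
process left vertices in ascending order; for each, take the smallest-labelled available neighbour that still permits 9 edges overall, or leave it unmatched if none does
lex-smallest matching: {0-9, 1-12, 2-6, 7-20, 10-3, 14-4, 16-22, 17-5, 18-23}

Lex-smallest maximum matching: {(0,9), (1,12), (2,6), (7,20), (10,3), (14,4), (16,22), (17,5), (18,23)}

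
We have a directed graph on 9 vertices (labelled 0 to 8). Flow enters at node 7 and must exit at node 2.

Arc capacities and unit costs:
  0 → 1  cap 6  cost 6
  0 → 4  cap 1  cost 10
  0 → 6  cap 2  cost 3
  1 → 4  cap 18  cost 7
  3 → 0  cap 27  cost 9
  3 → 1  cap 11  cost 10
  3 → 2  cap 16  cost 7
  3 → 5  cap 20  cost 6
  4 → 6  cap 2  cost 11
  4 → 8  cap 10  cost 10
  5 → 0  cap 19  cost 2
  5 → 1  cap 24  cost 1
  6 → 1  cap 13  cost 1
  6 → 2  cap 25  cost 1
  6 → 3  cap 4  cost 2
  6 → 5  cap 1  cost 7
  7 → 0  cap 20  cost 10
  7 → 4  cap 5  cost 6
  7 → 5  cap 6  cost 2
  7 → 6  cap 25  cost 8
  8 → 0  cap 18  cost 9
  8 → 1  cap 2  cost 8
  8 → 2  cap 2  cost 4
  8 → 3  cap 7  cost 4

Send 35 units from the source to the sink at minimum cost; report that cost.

shortest-cost path #1: 7→5→0→6→2 push 2 @ unit cost 8 (adds 16)
shortest-cost path #2: 7→6→2 push 23 @ unit cost 9 (adds 207)
shortest-cost path #3: 7→6→3→2 push 2 @ unit cost 17 (adds 34)
shortest-cost path #4: 7→4→8→2 push 2 @ unit cost 20 (adds 40)
shortest-cost path #5: 7→4→6→3→2 push 2 @ unit cost 26 (adds 52)
shortest-cost path #6: 7→4→8→3→2 push 1 @ unit cost 27 (adds 27)
shortest-cost path #7: 7→5→1→4→8→3→2 push 3 @ unit cost 31 (adds 93)
total cost = 469

Minimum cost for 35 units: 469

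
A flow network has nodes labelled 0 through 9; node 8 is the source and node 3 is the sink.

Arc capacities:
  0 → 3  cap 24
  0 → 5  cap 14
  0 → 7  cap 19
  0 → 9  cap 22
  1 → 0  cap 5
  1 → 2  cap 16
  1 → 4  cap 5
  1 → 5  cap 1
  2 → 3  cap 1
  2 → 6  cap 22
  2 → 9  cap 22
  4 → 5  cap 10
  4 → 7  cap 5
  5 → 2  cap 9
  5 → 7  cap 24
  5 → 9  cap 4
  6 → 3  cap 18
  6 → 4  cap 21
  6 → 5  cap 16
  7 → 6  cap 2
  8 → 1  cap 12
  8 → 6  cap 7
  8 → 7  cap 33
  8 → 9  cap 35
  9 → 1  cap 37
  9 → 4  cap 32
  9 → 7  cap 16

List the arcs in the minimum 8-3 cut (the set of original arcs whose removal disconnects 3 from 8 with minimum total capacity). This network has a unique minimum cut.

Min-cut arcs: {(1,0), (2,3), (6,3)} (total capacity 24)

augment #1: 8→6→3 push 7
augment #2: 8→1→0→3 push 5
augment #3: 8→1→2→3 push 1
augment #4: 8→7→6→3 push 2
augment #5: 8→1→2→6→3 push 6
augment #6: 8→9→1→2→6→3 push 3
max flow = 24; residual-reachable set from 8 gives S-side
cut edges (S→T): {(1,0), (2,3), (6,3)} total cap 24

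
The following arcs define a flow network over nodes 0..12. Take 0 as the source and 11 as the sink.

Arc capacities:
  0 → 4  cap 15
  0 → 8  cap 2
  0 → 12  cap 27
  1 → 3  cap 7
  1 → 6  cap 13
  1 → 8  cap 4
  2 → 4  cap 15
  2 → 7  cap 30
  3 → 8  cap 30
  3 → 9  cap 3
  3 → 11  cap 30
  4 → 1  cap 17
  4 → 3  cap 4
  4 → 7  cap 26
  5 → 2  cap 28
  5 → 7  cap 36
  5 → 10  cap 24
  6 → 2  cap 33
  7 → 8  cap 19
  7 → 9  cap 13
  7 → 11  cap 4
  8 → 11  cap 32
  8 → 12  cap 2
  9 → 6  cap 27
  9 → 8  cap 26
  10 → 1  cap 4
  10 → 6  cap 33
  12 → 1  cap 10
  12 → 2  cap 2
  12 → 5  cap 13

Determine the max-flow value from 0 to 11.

Maximum flow value: 42

augment #1: 0→8→11 bottleneck 2, total now 2
augment #2: 0→4→3→11 bottleneck 4, total now 6
augment #3: 0→4→7→11 bottleneck 4, total now 10
augment #4: 0→4→1→3→11 bottleneck 7, total now 17
augment #5: 0→12→1→8→11 bottleneck 4, total now 21
augment #6: 0→12→2→7→8→11 bottleneck 2, total now 23
augment #7: 0→12→5→7→8→11 bottleneck 13, total now 36
augment #8: 0→12→1→4→7→8→11 bottleneck 4, total now 40
augment #9: 0→12→1→4→7→9→8→11 bottleneck 2, total now 42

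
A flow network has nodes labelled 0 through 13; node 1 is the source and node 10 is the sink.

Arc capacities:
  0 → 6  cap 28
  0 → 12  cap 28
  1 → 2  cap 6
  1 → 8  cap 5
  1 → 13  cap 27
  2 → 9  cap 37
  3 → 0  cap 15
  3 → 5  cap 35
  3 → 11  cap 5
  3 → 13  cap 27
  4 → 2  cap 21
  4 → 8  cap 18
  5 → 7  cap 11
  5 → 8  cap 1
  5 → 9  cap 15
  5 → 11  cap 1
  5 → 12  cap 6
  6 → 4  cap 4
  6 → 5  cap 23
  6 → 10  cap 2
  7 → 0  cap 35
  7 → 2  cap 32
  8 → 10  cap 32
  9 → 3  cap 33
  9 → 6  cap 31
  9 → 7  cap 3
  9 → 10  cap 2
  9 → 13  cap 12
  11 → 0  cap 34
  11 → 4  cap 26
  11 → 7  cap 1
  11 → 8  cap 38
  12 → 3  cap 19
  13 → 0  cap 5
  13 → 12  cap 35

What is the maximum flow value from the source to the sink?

augment #1: 1→8→10 bottleneck 5, total now 5
augment #2: 1→2→9→10 bottleneck 2, total now 7
augment #3: 1→2→9→6→10 bottleneck 2, total now 9
augment #4: 1→2→9→3→5→8→10 bottleneck 1, total now 10
augment #5: 1→2→9→3→11→8→10 bottleneck 1, total now 11
augment #6: 1→13→0→6→4→8→10 bottleneck 4, total now 15
augment #7: 1→13→12→3→11→8→10 bottleneck 4, total now 19
augment #8: 1→13→0→6→5→11→8→10 bottleneck 1, total now 20

Maximum flow value: 20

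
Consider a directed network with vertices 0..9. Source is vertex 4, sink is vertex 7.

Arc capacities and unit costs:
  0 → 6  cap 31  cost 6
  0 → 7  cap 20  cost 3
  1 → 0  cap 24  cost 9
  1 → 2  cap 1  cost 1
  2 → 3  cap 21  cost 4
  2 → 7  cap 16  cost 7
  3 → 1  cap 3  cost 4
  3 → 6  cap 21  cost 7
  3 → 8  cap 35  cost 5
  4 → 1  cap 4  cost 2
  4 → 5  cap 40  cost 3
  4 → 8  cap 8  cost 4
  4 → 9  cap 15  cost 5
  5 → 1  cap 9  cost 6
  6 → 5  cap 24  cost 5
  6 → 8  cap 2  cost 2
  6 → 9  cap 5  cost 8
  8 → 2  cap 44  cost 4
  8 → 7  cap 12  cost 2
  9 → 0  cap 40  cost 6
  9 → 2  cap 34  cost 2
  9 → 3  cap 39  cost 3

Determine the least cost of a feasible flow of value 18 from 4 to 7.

Minimum cost for 18 units: 184

shortest-cost path #1: 4→8→7 push 8 @ unit cost 6 (adds 48)
shortest-cost path #2: 4→1→2→7 push 1 @ unit cost 10 (adds 10)
shortest-cost path #3: 4→9→0→7 push 9 @ unit cost 14 (adds 126)
total cost = 184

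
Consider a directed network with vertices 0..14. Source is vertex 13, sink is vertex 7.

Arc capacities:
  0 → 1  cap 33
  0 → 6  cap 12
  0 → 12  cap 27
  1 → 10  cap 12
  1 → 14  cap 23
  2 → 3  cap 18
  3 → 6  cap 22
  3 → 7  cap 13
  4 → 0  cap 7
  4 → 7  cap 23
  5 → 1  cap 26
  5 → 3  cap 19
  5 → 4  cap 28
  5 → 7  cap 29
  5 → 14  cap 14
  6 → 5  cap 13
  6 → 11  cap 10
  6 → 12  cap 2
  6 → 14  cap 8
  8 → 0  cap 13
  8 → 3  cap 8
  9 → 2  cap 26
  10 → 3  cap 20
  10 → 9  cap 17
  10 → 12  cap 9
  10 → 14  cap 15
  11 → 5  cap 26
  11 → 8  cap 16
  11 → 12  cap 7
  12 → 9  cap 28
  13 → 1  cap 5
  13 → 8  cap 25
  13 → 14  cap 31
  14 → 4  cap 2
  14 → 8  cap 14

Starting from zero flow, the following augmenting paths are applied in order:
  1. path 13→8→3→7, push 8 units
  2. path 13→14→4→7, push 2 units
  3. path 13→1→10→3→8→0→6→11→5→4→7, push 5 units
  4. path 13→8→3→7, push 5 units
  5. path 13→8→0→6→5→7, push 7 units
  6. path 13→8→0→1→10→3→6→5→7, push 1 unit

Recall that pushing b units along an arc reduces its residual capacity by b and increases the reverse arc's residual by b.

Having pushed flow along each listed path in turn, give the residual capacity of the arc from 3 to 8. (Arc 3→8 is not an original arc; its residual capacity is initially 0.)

Residual capacity of (3,8): 8

after path 1 (13→8→3→7, push 8): res(3,8)=8
after path 2 (13→14→4→7, push 2): res(3,8)=8
after path 3 (13→1→10→3→8→0→6→11→5→4→7, push 5): res(3,8)=3
after path 4 (13→8→3→7, push 5): res(3,8)=8
after path 5 (13→8→0→6→5→7, push 7): res(3,8)=8
after path 6 (13→8→0→1→10→3→6→5→7, push 1): res(3,8)=8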